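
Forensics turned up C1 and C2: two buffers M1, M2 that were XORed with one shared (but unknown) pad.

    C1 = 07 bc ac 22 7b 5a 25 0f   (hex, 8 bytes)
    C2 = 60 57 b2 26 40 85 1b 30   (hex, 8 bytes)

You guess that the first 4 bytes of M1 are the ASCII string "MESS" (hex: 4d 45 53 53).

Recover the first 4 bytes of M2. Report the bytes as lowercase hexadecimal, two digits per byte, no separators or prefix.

2aae4d57

First, C1 ⊕ C2 = (M1 ⊕ K) ⊕ (M2 ⊕ K) = M1 ⊕ M2, so the key drops out. Then M2 = (M1 ⊕ M2) ⊕ M1 over the first 4 bytes.
byte 0: (07 ^ 60) ^ 4d = 67 ^ 4d = 2a
byte 1: (bc ^ 57) ^ 45 = eb ^ 45 = ae
byte 2: (ac ^ b2) ^ 53 = 1e ^ 53 = 4d
byte 3: (22 ^ 26) ^ 53 = 04 ^ 53 = 57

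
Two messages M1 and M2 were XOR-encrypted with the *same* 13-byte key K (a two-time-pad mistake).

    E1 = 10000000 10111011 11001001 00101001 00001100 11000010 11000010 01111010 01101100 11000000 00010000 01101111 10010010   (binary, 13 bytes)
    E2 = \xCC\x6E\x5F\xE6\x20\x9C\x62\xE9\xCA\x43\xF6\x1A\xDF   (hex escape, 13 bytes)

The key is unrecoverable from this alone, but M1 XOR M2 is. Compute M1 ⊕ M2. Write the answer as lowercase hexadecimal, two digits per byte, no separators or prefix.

4cd596cf2c5ea093a683e6754d

E1 ⊕ E2 = (M1 ⊕ K) ⊕ (M2 ⊕ K) = M1 ⊕ M2 — the shared key cancels under XOR.
128 XOR 204 =  76
187 XOR 110 = 213
201 XOR  95 = 150
 41 XOR 230 = 207
 12 XOR  32 =  44
194 XOR 156 =  94
194 XOR  98 = 160
122 XOR 233 = 147
108 XOR 202 = 166
192 XOR  67 = 131
 16 XOR 246 = 230
111 XOR  26 = 117
146 XOR 223 =  77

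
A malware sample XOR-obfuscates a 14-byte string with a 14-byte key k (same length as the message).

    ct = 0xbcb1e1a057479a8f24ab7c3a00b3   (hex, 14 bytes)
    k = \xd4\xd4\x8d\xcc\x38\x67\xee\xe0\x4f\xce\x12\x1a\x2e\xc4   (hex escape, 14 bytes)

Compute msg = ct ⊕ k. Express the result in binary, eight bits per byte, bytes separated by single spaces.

XOR is its own inverse, so applying the key byte-wise gives the result directly.
bc xor d4 = 68
b1 xor d4 = 65
e1 xor 8d = 6c
a0 xor cc = 6c
57 xor 38 = 6f
47 xor 67 = 20
9a xor ee = 74
8f xor e0 = 6f
24 xor 4f = 6b
ab xor ce = 65
7c xor 12 = 6e
3a xor 1a = 20
00 xor 2e = 2e
b3 xor c4 = 77

01101000 01100101 01101100 01101100 01101111 00100000 01110100 01101111 01101011 01100101 01101110 00100000 00101110 01110111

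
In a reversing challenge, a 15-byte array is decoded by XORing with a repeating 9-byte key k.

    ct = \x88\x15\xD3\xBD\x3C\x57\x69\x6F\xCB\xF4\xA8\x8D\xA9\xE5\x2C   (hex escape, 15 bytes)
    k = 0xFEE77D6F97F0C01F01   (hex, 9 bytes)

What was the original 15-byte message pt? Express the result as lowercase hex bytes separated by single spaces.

The 9-byte key repeats, so the effective keystream is fe e7 7d 6f 97 f0 c0 1f 01 fe e7 7d 6f 97 f0.
byte 0: 10001000 ^ 11111110 = 01110110
byte 1: 00010101 ^ 11100111 = 11110010
byte 2: 11010011 ^ 01111101 = 10101110
byte 3: 10111101 ^ 01101111 = 11010010
byte 4: 00111100 ^ 10010111 = 10101011
byte 5: 01010111 ^ 11110000 = 10100111
byte 6: 01101001 ^ 11000000 = 10101001
byte 7: 01101111 ^ 00011111 = 01110000
byte 8: 11001011 ^ 00000001 = 11001010
byte 9: 11110100 ^ 11111110 = 00001010
byte 10: 10101000 ^ 11100111 = 01001111
byte 11: 10001101 ^ 01111101 = 11110000
byte 12: 10101001 ^ 01101111 = 11000110
byte 13: 11100101 ^ 10010111 = 01110010
byte 14: 00101100 ^ 11110000 = 11011100

76 f2 ae d2 ab a7 a9 70 ca 0a 4f f0 c6 72 dc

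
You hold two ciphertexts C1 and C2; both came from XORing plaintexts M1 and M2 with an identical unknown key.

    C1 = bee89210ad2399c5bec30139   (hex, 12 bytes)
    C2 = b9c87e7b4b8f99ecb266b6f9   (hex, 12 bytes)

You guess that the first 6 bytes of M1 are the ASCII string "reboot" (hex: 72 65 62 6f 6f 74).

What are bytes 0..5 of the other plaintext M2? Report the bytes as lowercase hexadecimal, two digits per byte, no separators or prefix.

75458e0489d8

First, C1 ⊕ C2 = (M1 ⊕ K) ⊕ (M2 ⊕ K) = M1 ⊕ M2, so the key drops out. Then M2 = (M1 ⊕ M2) ⊕ M1 over the first 6 bytes.
byte 0: (be xor b9) xor 72 = 07 xor 72 = 75
byte 1: (e8 xor c8) xor 65 = 20 xor 65 = 45
byte 2: (92 xor 7e) xor 62 = ec xor 62 = 8e
byte 3: (10 xor 7b) xor 6f = 6b xor 6f = 04
byte 4: (ad xor 4b) xor 6f = e6 xor 6f = 89
byte 5: (23 xor 8f) xor 74 = ac xor 74 = d8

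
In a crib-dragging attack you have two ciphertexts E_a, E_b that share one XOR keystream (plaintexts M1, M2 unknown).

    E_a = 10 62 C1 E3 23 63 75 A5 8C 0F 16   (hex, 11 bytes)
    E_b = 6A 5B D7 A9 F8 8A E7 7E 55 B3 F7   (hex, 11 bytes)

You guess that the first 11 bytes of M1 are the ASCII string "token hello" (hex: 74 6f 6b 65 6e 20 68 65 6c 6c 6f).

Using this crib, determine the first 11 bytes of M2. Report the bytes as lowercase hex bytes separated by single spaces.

0e 56 7d 2f b5 c9 fa be b5 d0 8e

First, E_a ⊕ E_b = (M1 ⊕ K) ⊕ (M2 ⊕ K) = M1 ⊕ M2, so the key drops out. Then M2 = (M1 ⊕ M2) ⊕ M1 over the first 11 bytes.
byte 0: (10 ^ 6a) ^ 74 = 7a ^ 74 = 0e
byte 1: (62 ^ 5b) ^ 6f = 39 ^ 6f = 56
byte 2: (c1 ^ d7) ^ 6b = 16 ^ 6b = 7d
byte 3: (e3 ^ a9) ^ 65 = 4a ^ 65 = 2f
byte 4: (23 ^ f8) ^ 6e = db ^ 6e = b5
byte 5: (63 ^ 8a) ^ 20 = e9 ^ 20 = c9
byte 6: (75 ^ e7) ^ 68 = 92 ^ 68 = fa
byte 7: (a5 ^ 7e) ^ 65 = db ^ 65 = be
byte 8: (8c ^ 55) ^ 6c = d9 ^ 6c = b5
byte 9: (0f ^ b3) ^ 6c = bc ^ 6c = d0
byte 10: (16 ^ f7) ^ 6f = e1 ^ 6f = 8e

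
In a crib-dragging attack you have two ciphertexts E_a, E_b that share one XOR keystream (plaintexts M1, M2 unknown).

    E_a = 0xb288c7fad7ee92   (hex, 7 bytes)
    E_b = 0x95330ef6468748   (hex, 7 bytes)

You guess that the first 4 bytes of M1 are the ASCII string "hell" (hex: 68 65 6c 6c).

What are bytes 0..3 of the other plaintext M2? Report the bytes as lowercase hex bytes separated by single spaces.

First, E_a ⊕ E_b = (M1 ⊕ K) ⊕ (M2 ⊕ K) = M1 ⊕ M2, so the key drops out. Then M2 = (M1 ⊕ M2) ⊕ M1 over the first 4 bytes.
byte 0: (b2 ⊕ 95) ⊕ 68 = 27 ⊕ 68 = 4f
byte 1: (88 ⊕ 33) ⊕ 65 = bb ⊕ 65 = de
byte 2: (c7 ⊕ 0e) ⊕ 6c = c9 ⊕ 6c = a5
byte 3: (fa ⊕ f6) ⊕ 6c = 0c ⊕ 6c = 60

4f de a5 60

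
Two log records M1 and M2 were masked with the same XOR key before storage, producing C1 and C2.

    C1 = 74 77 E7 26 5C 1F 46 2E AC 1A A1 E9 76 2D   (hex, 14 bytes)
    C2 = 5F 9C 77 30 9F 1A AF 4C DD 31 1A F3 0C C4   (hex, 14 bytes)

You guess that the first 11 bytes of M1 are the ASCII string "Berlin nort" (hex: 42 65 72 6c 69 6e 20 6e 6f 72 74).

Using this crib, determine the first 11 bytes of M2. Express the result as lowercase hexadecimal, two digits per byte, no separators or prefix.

First, C1 ⊕ C2 = (M1 ⊕ K) ⊕ (M2 ⊕ K) = M1 ⊕ M2, so the key drops out. Then M2 = (M1 ⊕ M2) ⊕ M1 over the first 11 bytes.
byte 0: (74 ^ 5f) ^ 42 = 2b ^ 42 = 69
byte 1: (77 ^ 9c) ^ 65 = eb ^ 65 = 8e
byte 2: (e7 ^ 77) ^ 72 = 90 ^ 72 = e2
byte 3: (26 ^ 30) ^ 6c = 16 ^ 6c = 7a
byte 4: (5c ^ 9f) ^ 69 = c3 ^ 69 = aa
byte 5: (1f ^ 1a) ^ 6e = 05 ^ 6e = 6b
byte 6: (46 ^ af) ^ 20 = e9 ^ 20 = c9
byte 7: (2e ^ 4c) ^ 6e = 62 ^ 6e = 0c
byte 8: (ac ^ dd) ^ 6f = 71 ^ 6f = 1e
byte 9: (1a ^ 31) ^ 72 = 2b ^ 72 = 59
byte 10: (a1 ^ 1a) ^ 74 = bb ^ 74 = cf

698ee27aaa6bc90c1e59cf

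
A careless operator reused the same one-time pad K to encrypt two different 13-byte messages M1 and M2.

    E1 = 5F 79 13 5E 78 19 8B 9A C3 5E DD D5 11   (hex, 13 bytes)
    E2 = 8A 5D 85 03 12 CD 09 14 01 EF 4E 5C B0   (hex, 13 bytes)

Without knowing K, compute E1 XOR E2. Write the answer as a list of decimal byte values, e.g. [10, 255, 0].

E1 ⊕ E2 = (M1 ⊕ K) ⊕ (M2 ⊕ K) = M1 ⊕ M2 — the shared key cancels under XOR.
byte 0: 5f ⊕ 8a = d5
byte 1: 79 ⊕ 5d = 24
byte 2: 13 ⊕ 85 = 96
byte 3: 5e ⊕ 03 = 5d
byte 4: 78 ⊕ 12 = 6a
byte 5: 19 ⊕ cd = d4
byte 6: 8b ⊕ 09 = 82
byte 7: 9a ⊕ 14 = 8e
byte 8: c3 ⊕ 01 = c2
byte 9: 5e ⊕ ef = b1
byte 10: dd ⊕ 4e = 93
byte 11: d5 ⊕ 5c = 89
byte 12: 11 ⊕ b0 = a1

[213, 36, 150, 93, 106, 212, 130, 142, 194, 177, 147, 137, 161]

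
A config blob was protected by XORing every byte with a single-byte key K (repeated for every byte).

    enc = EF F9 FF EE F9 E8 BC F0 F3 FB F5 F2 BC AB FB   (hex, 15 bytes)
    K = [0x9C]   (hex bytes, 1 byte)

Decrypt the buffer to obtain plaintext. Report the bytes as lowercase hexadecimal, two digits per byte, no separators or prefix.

736563726574206c6f67696e203767

The 1-byte key repeats, so the effective keystream is 9c 9c 9c 9c 9c 9c 9c 9c 9c 9c 9c 9c 9c 9c 9c.
byte 0: 239 xor 156 = 115
byte 1: 249 xor 156 = 101
byte 2: 255 xor 156 =  99
byte 3: 238 xor 156 = 114
byte 4: 249 xor 156 = 101
byte 5: 232 xor 156 = 116
byte 6: 188 xor 156 =  32
byte 7: 240 xor 156 = 108
byte 8: 243 xor 156 = 111
byte 9: 251 xor 156 = 103
byte 10: 245 xor 156 = 105
byte 11: 242 xor 156 = 110
byte 12: 188 xor 156 =  32
byte 13: 171 xor 156 =  55
byte 14: 251 xor 156 = 103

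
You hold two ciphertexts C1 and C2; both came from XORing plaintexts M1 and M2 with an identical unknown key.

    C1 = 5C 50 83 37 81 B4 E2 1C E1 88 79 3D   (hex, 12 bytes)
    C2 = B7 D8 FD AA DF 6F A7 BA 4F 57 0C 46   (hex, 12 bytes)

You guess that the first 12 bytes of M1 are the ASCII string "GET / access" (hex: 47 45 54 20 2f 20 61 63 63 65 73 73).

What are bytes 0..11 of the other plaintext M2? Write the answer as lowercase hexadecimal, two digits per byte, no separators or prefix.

First, C1 ⊕ C2 = (M1 ⊕ K) ⊕ (M2 ⊕ K) = M1 ⊕ M2, so the key drops out. Then M2 = (M1 ⊕ M2) ⊕ M1 over the first 12 bytes.
byte 0: (5c XOR b7) XOR 47 = eb XOR 47 = ac
byte 1: (50 XOR d8) XOR 45 = 88 XOR 45 = cd
byte 2: (83 XOR fd) XOR 54 = 7e XOR 54 = 2a
byte 3: (37 XOR aa) XOR 20 = 9d XOR 20 = bd
byte 4: (81 XOR df) XOR 2f = 5e XOR 2f = 71
byte 5: (b4 XOR 6f) XOR 20 = db XOR 20 = fb
byte 6: (e2 XOR a7) XOR 61 = 45 XOR 61 = 24
byte 7: (1c XOR ba) XOR 63 = a6 XOR 63 = c5
byte 8: (e1 XOR 4f) XOR 63 = ae XOR 63 = cd
byte 9: (88 XOR 57) XOR 65 = df XOR 65 = ba
byte 10: (79 XOR 0c) XOR 73 = 75 XOR 73 = 06
byte 11: (3d XOR 46) XOR 73 = 7b XOR 73 = 08

accd2abd71fb24c5cdba0608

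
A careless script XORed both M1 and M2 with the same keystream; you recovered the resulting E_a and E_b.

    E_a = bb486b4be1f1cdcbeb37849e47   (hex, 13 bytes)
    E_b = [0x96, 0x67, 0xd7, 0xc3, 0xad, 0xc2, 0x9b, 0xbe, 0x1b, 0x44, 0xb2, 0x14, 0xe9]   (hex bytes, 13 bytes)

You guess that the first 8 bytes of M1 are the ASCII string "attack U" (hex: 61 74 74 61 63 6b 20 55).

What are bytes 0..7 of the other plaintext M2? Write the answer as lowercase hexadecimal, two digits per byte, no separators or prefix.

4c5bc8e92f587620

First, E_a ⊕ E_b = (M1 ⊕ K) ⊕ (M2 ⊕ K) = M1 ⊕ M2, so the key drops out. Then M2 = (M1 ⊕ M2) ⊕ M1 over the first 8 bytes.
byte 0: (bb XOR 96) XOR 61 = 2d XOR 61 = 4c
byte 1: (48 XOR 67) XOR 74 = 2f XOR 74 = 5b
byte 2: (6b XOR d7) XOR 74 = bc XOR 74 = c8
byte 3: (4b XOR c3) XOR 61 = 88 XOR 61 = e9
byte 4: (e1 XOR ad) XOR 63 = 4c XOR 63 = 2f
byte 5: (f1 XOR c2) XOR 6b = 33 XOR 6b = 58
byte 6: (cd XOR 9b) XOR 20 = 56 XOR 20 = 76
byte 7: (cb XOR be) XOR 55 = 75 XOR 55 = 20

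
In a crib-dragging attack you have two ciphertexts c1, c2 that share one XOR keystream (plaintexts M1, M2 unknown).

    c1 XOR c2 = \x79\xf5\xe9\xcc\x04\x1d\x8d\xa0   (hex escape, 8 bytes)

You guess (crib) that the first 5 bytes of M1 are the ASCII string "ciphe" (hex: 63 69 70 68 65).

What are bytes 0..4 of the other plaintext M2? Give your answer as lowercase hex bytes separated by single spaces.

Since c1 ⊕ c2 = M1 ⊕ M2, XORing with the guessed M1 bytes yields the corresponding M2 bytes: M2 = (c1 ⊕ c2) ⊕ M1.
byte 0: 79 XOR 63 = 1a
byte 1: f5 XOR 69 = 9c
byte 2: e9 XOR 70 = 99
byte 3: cc XOR 68 = a4
byte 4: 04 XOR 65 = 61

1a 9c 99 a4 61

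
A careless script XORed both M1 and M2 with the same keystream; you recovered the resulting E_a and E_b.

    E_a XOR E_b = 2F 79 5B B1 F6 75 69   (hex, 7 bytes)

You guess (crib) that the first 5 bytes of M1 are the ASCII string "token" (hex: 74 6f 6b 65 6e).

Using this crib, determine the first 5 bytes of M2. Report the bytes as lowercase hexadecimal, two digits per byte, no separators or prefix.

Since E_a ⊕ E_b = M1 ⊕ M2, XORing with the guessed M1 bytes yields the corresponding M2 bytes: M2 = (E_a ⊕ E_b) ⊕ M1.
2f XOR 74 = 5b
79 XOR 6f = 16
5b XOR 6b = 30
b1 XOR 65 = d4
f6 XOR 6e = 98

5b1630d498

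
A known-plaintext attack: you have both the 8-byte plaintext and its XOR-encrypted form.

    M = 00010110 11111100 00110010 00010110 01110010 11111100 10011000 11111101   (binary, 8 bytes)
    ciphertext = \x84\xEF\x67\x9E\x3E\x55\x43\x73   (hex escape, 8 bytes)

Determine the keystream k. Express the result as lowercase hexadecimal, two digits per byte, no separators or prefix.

Since ciphertext = M ⊕ k, XORing both sides with M gives k = M ⊕ ciphertext.
 22 ^ 132 = 146
252 ^ 239 =  19
 50 ^ 103 =  85
 22 ^ 158 = 136
114 ^  62 =  76
252 ^  85 = 169
152 ^  67 = 219
253 ^ 115 = 142

921355884ca9db8e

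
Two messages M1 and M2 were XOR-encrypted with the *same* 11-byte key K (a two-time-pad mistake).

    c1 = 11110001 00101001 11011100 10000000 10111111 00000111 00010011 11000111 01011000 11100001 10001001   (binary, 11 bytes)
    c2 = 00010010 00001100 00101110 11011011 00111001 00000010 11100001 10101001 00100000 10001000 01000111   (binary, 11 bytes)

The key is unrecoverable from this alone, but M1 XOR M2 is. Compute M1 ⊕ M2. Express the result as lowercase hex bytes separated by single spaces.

c1 ⊕ c2 = (M1 ⊕ K) ⊕ (M2 ⊕ K) = M1 ⊕ M2 — the shared key cancels under XOR.
f1 XOR 12 = e3
29 XOR 0c = 25
dc XOR 2e = f2
80 XOR db = 5b
bf XOR 39 = 86
07 XOR 02 = 05
13 XOR e1 = f2
c7 XOR a9 = 6e
58 XOR 20 = 78
e1 XOR 88 = 69
89 XOR 47 = ce

e3 25 f2 5b 86 05 f2 6e 78 69 ce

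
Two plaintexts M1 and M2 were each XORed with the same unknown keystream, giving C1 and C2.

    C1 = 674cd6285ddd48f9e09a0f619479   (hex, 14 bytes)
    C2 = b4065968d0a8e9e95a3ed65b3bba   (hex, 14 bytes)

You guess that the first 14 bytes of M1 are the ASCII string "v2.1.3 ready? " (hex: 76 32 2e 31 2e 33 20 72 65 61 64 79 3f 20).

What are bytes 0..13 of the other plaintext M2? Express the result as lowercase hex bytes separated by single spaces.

a5 78 a1 71 a3 46 81 62 df c5 bd 43 90 e3

First, C1 ⊕ C2 = (M1 ⊕ K) ⊕ (M2 ⊕ K) = M1 ⊕ M2, so the key drops out. Then M2 = (M1 ⊕ M2) ⊕ M1 over the first 14 bytes.
byte 0: (67 ^ b4) ^ 76 = d3 ^ 76 = a5
byte 1: (4c ^ 06) ^ 32 = 4a ^ 32 = 78
byte 2: (d6 ^ 59) ^ 2e = 8f ^ 2e = a1
byte 3: (28 ^ 68) ^ 31 = 40 ^ 31 = 71
byte 4: (5d ^ d0) ^ 2e = 8d ^ 2e = a3
byte 5: (dd ^ a8) ^ 33 = 75 ^ 33 = 46
byte 6: (48 ^ e9) ^ 20 = a1 ^ 20 = 81
byte 7: (f9 ^ e9) ^ 72 = 10 ^ 72 = 62
byte 8: (e0 ^ 5a) ^ 65 = ba ^ 65 = df
byte 9: (9a ^ 3e) ^ 61 = a4 ^ 61 = c5
byte 10: (0f ^ d6) ^ 64 = d9 ^ 64 = bd
byte 11: (61 ^ 5b) ^ 79 = 3a ^ 79 = 43
byte 12: (94 ^ 3b) ^ 3f = af ^ 3f = 90
byte 13: (79 ^ ba) ^ 20 = c3 ^ 20 = e3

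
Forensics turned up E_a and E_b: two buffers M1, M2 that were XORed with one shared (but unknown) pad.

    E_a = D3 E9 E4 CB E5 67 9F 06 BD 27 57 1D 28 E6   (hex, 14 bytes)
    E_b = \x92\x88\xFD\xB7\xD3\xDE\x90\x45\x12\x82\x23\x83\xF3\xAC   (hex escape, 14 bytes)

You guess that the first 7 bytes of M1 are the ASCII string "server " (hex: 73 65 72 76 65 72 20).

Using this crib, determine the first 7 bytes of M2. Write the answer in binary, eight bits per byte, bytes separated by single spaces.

00110010 00000100 01101011 00001010 01010011 11001011 00101111

First, E_a ⊕ E_b = (M1 ⊕ K) ⊕ (M2 ⊕ K) = M1 ⊕ M2, so the key drops out. Then M2 = (M1 ⊕ M2) ⊕ M1 over the first 7 bytes.
byte 0: (d3 ⊕ 92) ⊕ 73 = 41 ⊕ 73 = 32
byte 1: (e9 ⊕ 88) ⊕ 65 = 61 ⊕ 65 = 04
byte 2: (e4 ⊕ fd) ⊕ 72 = 19 ⊕ 72 = 6b
byte 3: (cb ⊕ b7) ⊕ 76 = 7c ⊕ 76 = 0a
byte 4: (e5 ⊕ d3) ⊕ 65 = 36 ⊕ 65 = 53
byte 5: (67 ⊕ de) ⊕ 72 = b9 ⊕ 72 = cb
byte 6: (9f ⊕ 90) ⊕ 20 = 0f ⊕ 20 = 2f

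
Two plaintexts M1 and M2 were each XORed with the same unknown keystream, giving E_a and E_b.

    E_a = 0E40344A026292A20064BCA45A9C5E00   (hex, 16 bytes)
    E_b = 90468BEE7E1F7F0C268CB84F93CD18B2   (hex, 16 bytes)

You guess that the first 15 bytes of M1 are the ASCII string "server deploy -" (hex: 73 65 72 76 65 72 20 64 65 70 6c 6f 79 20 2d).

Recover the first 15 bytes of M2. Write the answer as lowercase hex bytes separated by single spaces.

ed 63 cd d2 19 0f cd ca 43 98 68 84 b0 71 6b

First, E_a ⊕ E_b = (M1 ⊕ K) ⊕ (M2 ⊕ K) = M1 ⊕ M2, so the key drops out. Then M2 = (M1 ⊕ M2) ⊕ M1 over the first 15 bytes.
byte 0: (0e xor 90) xor 73 = 9e xor 73 = ed
byte 1: (40 xor 46) xor 65 = 06 xor 65 = 63
byte 2: (34 xor 8b) xor 72 = bf xor 72 = cd
byte 3: (4a xor ee) xor 76 = a4 xor 76 = d2
byte 4: (02 xor 7e) xor 65 = 7c xor 65 = 19
byte 5: (62 xor 1f) xor 72 = 7d xor 72 = 0f
byte 6: (92 xor 7f) xor 20 = ed xor 20 = cd
byte 7: (a2 xor 0c) xor 64 = ae xor 64 = ca
byte 8: (00 xor 26) xor 65 = 26 xor 65 = 43
byte 9: (64 xor 8c) xor 70 = e8 xor 70 = 98
byte 10: (bc xor b8) xor 6c = 04 xor 6c = 68
byte 11: (a4 xor 4f) xor 6f = eb xor 6f = 84
byte 12: (5a xor 93) xor 79 = c9 xor 79 = b0
byte 13: (9c xor cd) xor 20 = 51 xor 20 = 71
byte 14: (5e xor 18) xor 2d = 46 xor 2d = 6b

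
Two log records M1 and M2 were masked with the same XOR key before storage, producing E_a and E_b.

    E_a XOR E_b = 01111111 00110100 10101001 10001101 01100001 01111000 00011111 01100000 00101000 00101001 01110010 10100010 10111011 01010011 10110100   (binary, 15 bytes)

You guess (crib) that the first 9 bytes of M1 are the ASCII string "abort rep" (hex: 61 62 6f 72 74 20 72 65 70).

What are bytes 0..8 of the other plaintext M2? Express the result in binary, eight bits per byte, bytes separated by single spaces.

Since E_a ⊕ E_b = M1 ⊕ M2, XORing with the guessed M1 bytes yields the corresponding M2 bytes: M2 = (E_a ⊕ E_b) ⊕ M1.
7f ^ 61 = 1e
34 ^ 62 = 56
a9 ^ 6f = c6
8d ^ 72 = ff
61 ^ 74 = 15
78 ^ 20 = 58
1f ^ 72 = 6d
60 ^ 65 = 05
28 ^ 70 = 58

00011110 01010110 11000110 11111111 00010101 01011000 01101101 00000101 01011000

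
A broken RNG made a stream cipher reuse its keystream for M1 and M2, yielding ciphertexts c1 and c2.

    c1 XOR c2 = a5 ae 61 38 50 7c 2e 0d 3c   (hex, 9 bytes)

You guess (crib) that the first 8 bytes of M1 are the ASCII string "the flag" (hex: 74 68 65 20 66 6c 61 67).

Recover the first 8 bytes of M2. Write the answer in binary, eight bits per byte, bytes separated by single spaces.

Since c1 ⊕ c2 = M1 ⊕ M2, XORing with the guessed M1 bytes yields the corresponding M2 bytes: M2 = (c1 ⊕ c2) ⊕ M1.
byte 0: 10100101 ^ 01110100 = 11010001
byte 1: 10101110 ^ 01101000 = 11000110
byte 2: 01100001 ^ 01100101 = 00000100
byte 3: 00111000 ^ 00100000 = 00011000
byte 4: 01010000 ^ 01100110 = 00110110
byte 5: 01111100 ^ 01101100 = 00010000
byte 6: 00101110 ^ 01100001 = 01001111
byte 7: 00001101 ^ 01100111 = 01101010

11010001 11000110 00000100 00011000 00110110 00010000 01001111 01101010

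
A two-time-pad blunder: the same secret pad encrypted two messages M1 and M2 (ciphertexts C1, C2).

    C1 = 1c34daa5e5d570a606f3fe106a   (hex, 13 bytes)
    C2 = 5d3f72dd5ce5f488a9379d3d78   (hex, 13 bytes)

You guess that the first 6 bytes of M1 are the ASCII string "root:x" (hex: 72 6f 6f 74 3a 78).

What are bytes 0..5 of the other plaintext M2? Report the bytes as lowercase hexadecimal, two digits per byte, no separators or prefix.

First, C1 ⊕ C2 = (M1 ⊕ K) ⊕ (M2 ⊕ K) = M1 ⊕ M2, so the key drops out. Then M2 = (M1 ⊕ M2) ⊕ M1 over the first 6 bytes.
byte 0: (1c ^ 5d) ^ 72 = 41 ^ 72 = 33
byte 1: (34 ^ 3f) ^ 6f = 0b ^ 6f = 64
byte 2: (da ^ 72) ^ 6f = a8 ^ 6f = c7
byte 3: (a5 ^ dd) ^ 74 = 78 ^ 74 = 0c
byte 4: (e5 ^ 5c) ^ 3a = b9 ^ 3a = 83
byte 5: (d5 ^ e5) ^ 78 = 30 ^ 78 = 48

3364c70c8348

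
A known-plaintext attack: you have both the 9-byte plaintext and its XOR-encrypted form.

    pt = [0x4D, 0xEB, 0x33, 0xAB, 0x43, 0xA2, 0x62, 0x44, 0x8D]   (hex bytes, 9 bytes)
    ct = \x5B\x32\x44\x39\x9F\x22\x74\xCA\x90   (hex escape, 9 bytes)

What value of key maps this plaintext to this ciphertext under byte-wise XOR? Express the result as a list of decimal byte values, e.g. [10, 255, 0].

Since ct = pt ⊕ key, XORing both sides with pt gives key = pt ⊕ ct.
4d ⊕ 5b = 16
eb ⊕ 32 = d9
33 ⊕ 44 = 77
ab ⊕ 39 = 92
43 ⊕ 9f = dc
a2 ⊕ 22 = 80
62 ⊕ 74 = 16
44 ⊕ ca = 8e
8d ⊕ 90 = 1d

[22, 217, 119, 146, 220, 128, 22, 142, 29]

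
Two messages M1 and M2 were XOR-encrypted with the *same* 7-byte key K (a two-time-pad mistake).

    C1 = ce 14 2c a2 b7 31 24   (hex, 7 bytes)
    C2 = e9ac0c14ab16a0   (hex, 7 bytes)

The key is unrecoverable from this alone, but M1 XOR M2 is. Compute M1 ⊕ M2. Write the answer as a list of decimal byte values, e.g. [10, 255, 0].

C1 ⊕ C2 = (M1 ⊕ K) ⊕ (M2 ⊕ K) = M1 ⊕ M2 — the shared key cancels under XOR.
byte 0: 11001110 XOR 11101001 = 00100111
byte 1: 00010100 XOR 10101100 = 10111000
byte 2: 00101100 XOR 00001100 = 00100000
byte 3: 10100010 XOR 00010100 = 10110110
byte 4: 10110111 XOR 10101011 = 00011100
byte 5: 00110001 XOR 00010110 = 00100111
byte 6: 00100100 XOR 10100000 = 10000100

[39, 184, 32, 182, 28, 39, 132]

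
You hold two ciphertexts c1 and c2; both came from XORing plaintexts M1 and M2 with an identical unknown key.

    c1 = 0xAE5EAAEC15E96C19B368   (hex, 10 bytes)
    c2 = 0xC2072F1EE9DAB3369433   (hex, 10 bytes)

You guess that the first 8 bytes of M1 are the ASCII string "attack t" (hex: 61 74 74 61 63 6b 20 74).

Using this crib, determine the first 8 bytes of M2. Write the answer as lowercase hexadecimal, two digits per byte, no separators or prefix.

0d2df1939f58ff5b

First, c1 ⊕ c2 = (M1 ⊕ K) ⊕ (M2 ⊕ K) = M1 ⊕ M2, so the key drops out. Then M2 = (M1 ⊕ M2) ⊕ M1 over the first 8 bytes.
byte 0: (ae ⊕ c2) ⊕ 61 = 6c ⊕ 61 = 0d
byte 1: (5e ⊕ 07) ⊕ 74 = 59 ⊕ 74 = 2d
byte 2: (aa ⊕ 2f) ⊕ 74 = 85 ⊕ 74 = f1
byte 3: (ec ⊕ 1e) ⊕ 61 = f2 ⊕ 61 = 93
byte 4: (15 ⊕ e9) ⊕ 63 = fc ⊕ 63 = 9f
byte 5: (e9 ⊕ da) ⊕ 6b = 33 ⊕ 6b = 58
byte 6: (6c ⊕ b3) ⊕ 20 = df ⊕ 20 = ff
byte 7: (19 ⊕ 36) ⊕ 74 = 2f ⊕ 74 = 5b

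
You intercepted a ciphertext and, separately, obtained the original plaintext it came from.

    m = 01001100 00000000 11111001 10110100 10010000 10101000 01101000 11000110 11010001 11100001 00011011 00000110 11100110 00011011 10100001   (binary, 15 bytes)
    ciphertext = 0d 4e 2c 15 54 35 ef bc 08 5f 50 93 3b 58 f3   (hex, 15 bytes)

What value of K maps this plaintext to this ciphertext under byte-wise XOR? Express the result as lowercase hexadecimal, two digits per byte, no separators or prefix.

414ed5a1c49d877ad9be4b95dd4352

Since ciphertext = m ⊕ K, XORing both sides with m gives K = m ⊕ ciphertext.
4c ⊕ 0d = 41
00 ⊕ 4e = 4e
f9 ⊕ 2c = d5
b4 ⊕ 15 = a1
90 ⊕ 54 = c4
a8 ⊕ 35 = 9d
68 ⊕ ef = 87
c6 ⊕ bc = 7a
d1 ⊕ 08 = d9
e1 ⊕ 5f = be
1b ⊕ 50 = 4b
06 ⊕ 93 = 95
e6 ⊕ 3b = dd
1b ⊕ 58 = 43
a1 ⊕ f3 = 52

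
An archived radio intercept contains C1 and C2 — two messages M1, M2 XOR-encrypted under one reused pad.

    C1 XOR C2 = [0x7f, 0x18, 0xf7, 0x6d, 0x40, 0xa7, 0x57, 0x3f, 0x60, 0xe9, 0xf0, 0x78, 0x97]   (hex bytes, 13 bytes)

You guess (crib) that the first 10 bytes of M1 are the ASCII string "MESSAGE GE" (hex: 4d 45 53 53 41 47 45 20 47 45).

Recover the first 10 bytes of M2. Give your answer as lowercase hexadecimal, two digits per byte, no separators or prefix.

325da43e01e0121f27ac

Since C1 ⊕ C2 = M1 ⊕ M2, XORing with the guessed M1 bytes yields the corresponding M2 bytes: M2 = (C1 ⊕ C2) ⊕ M1.
7f XOR 4d = 32
18 XOR 45 = 5d
f7 XOR 53 = a4
6d XOR 53 = 3e
40 XOR 41 = 01
a7 XOR 47 = e0
57 XOR 45 = 12
3f XOR 20 = 1f
60 XOR 47 = 27
e9 XOR 45 = ac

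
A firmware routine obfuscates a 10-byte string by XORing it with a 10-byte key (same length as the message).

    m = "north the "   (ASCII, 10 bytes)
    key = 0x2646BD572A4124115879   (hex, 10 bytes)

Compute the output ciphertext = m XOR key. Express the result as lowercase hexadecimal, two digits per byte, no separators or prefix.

4829cf23426150793d59

XOR is its own inverse, so applying the key byte-wise gives the result directly.
6e ^ 26 = 48
6f ^ 46 = 29
72 ^ bd = cf
74 ^ 57 = 23
68 ^ 2a = 42
20 ^ 41 = 61
74 ^ 24 = 50
68 ^ 11 = 79
65 ^ 58 = 3d
20 ^ 79 = 59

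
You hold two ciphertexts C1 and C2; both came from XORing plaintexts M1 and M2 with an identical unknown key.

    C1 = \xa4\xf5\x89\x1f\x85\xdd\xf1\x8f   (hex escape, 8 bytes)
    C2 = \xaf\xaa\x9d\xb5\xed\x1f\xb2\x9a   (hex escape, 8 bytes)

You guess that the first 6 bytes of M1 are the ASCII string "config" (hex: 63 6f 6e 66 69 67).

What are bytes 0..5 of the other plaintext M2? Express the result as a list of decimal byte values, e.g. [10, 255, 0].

[104, 48, 122, 204, 1, 165]

First, C1 ⊕ C2 = (M1 ⊕ K) ⊕ (M2 ⊕ K) = M1 ⊕ M2, so the key drops out. Then M2 = (M1 ⊕ M2) ⊕ M1 over the first 6 bytes.
byte 0: (a4 xor af) xor 63 = 0b xor 63 = 68
byte 1: (f5 xor aa) xor 6f = 5f xor 6f = 30
byte 2: (89 xor 9d) xor 6e = 14 xor 6e = 7a
byte 3: (1f xor b5) xor 66 = aa xor 66 = cc
byte 4: (85 xor ed) xor 69 = 68 xor 69 = 01
byte 5: (dd xor 1f) xor 67 = c2 xor 67 = a5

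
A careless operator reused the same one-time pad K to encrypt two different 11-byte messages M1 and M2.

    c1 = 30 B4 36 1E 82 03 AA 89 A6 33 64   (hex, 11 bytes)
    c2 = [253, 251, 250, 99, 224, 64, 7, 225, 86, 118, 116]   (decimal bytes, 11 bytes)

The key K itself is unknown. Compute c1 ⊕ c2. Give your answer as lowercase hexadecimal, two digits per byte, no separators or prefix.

c1 ⊕ c2 = (M1 ⊕ K) ⊕ (M2 ⊕ K) = M1 ⊕ M2 — the shared key cancels under XOR.
byte 0: 00110000 ⊕ 11111101 = 11001101
byte 1: 10110100 ⊕ 11111011 = 01001111
byte 2: 00110110 ⊕ 11111010 = 11001100
byte 3: 00011110 ⊕ 01100011 = 01111101
byte 4: 10000010 ⊕ 11100000 = 01100010
byte 5: 00000011 ⊕ 01000000 = 01000011
byte 6: 10101010 ⊕ 00000111 = 10101101
byte 7: 10001001 ⊕ 11100001 = 01101000
byte 8: 10100110 ⊕ 01010110 = 11110000
byte 9: 00110011 ⊕ 01110110 = 01000101
byte 10: 01100100 ⊕ 01110100 = 00010000

cd4fcc7d6243ad68f04510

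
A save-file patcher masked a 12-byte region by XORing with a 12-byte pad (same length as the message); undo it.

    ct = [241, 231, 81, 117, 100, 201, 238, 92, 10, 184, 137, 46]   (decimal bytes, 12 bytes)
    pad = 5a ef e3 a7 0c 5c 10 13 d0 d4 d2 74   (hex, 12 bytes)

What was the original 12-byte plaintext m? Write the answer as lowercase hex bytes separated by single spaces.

ab 08 b2 d2 68 95 fe 4f da 6c 5b 5a

241 XOR  90 = 171
231 XOR 239 =   8
 81 XOR 227 = 178
117 XOR 167 = 210
100 XOR  12 = 104
201 XOR  92 = 149
238 XOR  16 = 254
 92 XOR  19 =  79
 10 XOR 208 = 218
184 XOR 212 = 108
137 XOR 210 =  91
 46 XOR 116 =  90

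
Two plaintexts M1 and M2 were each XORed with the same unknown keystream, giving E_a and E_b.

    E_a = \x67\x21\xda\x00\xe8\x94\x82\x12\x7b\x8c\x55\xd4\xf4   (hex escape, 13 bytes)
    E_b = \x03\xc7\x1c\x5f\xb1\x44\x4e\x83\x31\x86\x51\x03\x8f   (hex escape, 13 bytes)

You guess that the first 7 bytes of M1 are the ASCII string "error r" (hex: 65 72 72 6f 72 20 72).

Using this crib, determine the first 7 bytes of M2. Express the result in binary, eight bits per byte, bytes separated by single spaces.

00000001 10010100 10110100 00110000 00101011 11110000 10111110

First, E_a ⊕ E_b = (M1 ⊕ K) ⊕ (M2 ⊕ K) = M1 ⊕ M2, so the key drops out. Then M2 = (M1 ⊕ M2) ⊕ M1 over the first 7 bytes.
byte 0: (67 xor 03) xor 65 = 64 xor 65 = 01
byte 1: (21 xor c7) xor 72 = e6 xor 72 = 94
byte 2: (da xor 1c) xor 72 = c6 xor 72 = b4
byte 3: (00 xor 5f) xor 6f = 5f xor 6f = 30
byte 4: (e8 xor b1) xor 72 = 59 xor 72 = 2b
byte 5: (94 xor 44) xor 20 = d0 xor 20 = f0
byte 6: (82 xor 4e) xor 72 = cc xor 72 = be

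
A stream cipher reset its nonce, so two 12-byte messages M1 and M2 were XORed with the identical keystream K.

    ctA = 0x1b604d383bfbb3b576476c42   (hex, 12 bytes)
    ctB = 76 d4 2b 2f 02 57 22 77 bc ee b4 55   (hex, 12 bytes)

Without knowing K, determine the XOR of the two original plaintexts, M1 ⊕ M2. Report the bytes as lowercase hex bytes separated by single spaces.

ctA ⊕ ctB = (M1 ⊕ K) ⊕ (M2 ⊕ K) = M1 ⊕ M2 — the shared key cancels under XOR.
1b XOR 76 = 6d
60 XOR d4 = b4
4d XOR 2b = 66
38 XOR 2f = 17
3b XOR 02 = 39
fb XOR 57 = ac
b3 XOR 22 = 91
b5 XOR 77 = c2
76 XOR bc = ca
47 XOR ee = a9
6c XOR b4 = d8
42 XOR 55 = 17

6d b4 66 17 39 ac 91 c2 ca a9 d8 17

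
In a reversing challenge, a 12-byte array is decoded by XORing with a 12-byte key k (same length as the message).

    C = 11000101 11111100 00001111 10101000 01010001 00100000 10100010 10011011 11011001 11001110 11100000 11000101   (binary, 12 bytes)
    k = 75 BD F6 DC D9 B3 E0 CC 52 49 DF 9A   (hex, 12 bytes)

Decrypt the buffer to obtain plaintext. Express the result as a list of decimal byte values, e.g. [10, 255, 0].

c5 xor 75 = b0
fc xor bd = 41
0f xor f6 = f9
a8 xor dc = 74
51 xor d9 = 88
20 xor b3 = 93
a2 xor e0 = 42
9b xor cc = 57
d9 xor 52 = 8b
ce xor 49 = 87
e0 xor df = 3f
c5 xor 9a = 5f

[176, 65, 249, 116, 136, 147, 66, 87, 139, 135, 63, 95]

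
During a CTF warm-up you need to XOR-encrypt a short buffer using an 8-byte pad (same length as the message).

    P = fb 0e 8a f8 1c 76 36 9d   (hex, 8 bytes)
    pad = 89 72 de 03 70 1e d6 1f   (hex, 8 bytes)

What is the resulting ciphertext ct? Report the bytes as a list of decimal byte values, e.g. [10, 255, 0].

[114, 124, 84, 251, 108, 104, 224, 130]

XOR is its own inverse, so applying the key byte-wise gives the result directly.
fb xor 89 = 72
0e xor 72 = 7c
8a xor de = 54
f8 xor 03 = fb
1c xor 70 = 6c
76 xor 1e = 68
36 xor d6 = e0
9d xor 1f = 82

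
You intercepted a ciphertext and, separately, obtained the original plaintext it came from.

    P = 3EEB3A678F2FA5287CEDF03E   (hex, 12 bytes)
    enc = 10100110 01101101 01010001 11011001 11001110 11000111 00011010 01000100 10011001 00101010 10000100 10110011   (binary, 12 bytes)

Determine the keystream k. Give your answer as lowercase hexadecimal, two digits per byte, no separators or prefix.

98866bbe41e8bf6ce5c7748d

Since enc = P ⊕ k, XORing both sides with P gives k = P ⊕ enc.
3e ⊕ a6 = 98
eb ⊕ 6d = 86
3a ⊕ 51 = 6b
67 ⊕ d9 = be
8f ⊕ ce = 41
2f ⊕ c7 = e8
a5 ⊕ 1a = bf
28 ⊕ 44 = 6c
7c ⊕ 99 = e5
ed ⊕ 2a = c7
f0 ⊕ 84 = 74
3e ⊕ b3 = 8d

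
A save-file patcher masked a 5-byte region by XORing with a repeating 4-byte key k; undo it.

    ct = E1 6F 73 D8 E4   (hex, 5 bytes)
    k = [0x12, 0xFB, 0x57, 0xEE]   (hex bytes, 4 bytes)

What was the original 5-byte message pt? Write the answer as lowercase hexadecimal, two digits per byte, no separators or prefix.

The 4-byte key repeats, so the effective keystream is 12 fb 57 ee 12.
byte 0: e1 ^ 12 = f3
byte 1: 6f ^ fb = 94
byte 2: 73 ^ 57 = 24
byte 3: d8 ^ ee = 36
byte 4: e4 ^ 12 = f6

f3942436f6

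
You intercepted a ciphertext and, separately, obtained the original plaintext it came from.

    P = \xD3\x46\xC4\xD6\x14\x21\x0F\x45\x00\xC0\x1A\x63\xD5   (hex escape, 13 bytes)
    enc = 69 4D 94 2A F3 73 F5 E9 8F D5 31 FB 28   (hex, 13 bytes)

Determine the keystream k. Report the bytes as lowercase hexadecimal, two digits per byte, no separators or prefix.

ba0b50fce752faac8f152b98fd

Since enc = P ⊕ k, XORing both sides with P gives k = P ⊕ enc.
byte 0: 211 xor 105 = 186
byte 1:  70 xor  77 =  11
byte 2: 196 xor 148 =  80
byte 3: 214 xor  42 = 252
byte 4:  20 xor 243 = 231
byte 5:  33 xor 115 =  82
byte 6:  15 xor 245 = 250
byte 7:  69 xor 233 = 172
byte 8:   0 xor 143 = 143
byte 9: 192 xor 213 =  21
byte 10:  26 xor  49 =  43
byte 11:  99 xor 251 = 152
byte 12: 213 xor  40 = 253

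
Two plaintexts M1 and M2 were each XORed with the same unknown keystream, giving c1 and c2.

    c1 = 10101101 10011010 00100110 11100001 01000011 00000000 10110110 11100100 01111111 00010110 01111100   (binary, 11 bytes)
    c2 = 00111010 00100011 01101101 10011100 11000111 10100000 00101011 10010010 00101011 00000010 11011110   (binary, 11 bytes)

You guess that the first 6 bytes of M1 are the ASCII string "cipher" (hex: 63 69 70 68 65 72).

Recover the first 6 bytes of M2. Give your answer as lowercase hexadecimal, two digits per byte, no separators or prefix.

First, c1 ⊕ c2 = (M1 ⊕ K) ⊕ (M2 ⊕ K) = M1 ⊕ M2, so the key drops out. Then M2 = (M1 ⊕ M2) ⊕ M1 over the first 6 bytes.
byte 0: (ad xor 3a) xor 63 = 97 xor 63 = f4
byte 1: (9a xor 23) xor 69 = b9 xor 69 = d0
byte 2: (26 xor 6d) xor 70 = 4b xor 70 = 3b
byte 3: (e1 xor 9c) xor 68 = 7d xor 68 = 15
byte 4: (43 xor c7) xor 65 = 84 xor 65 = e1
byte 5: (00 xor a0) xor 72 = a0 xor 72 = d2

f4d03b15e1d2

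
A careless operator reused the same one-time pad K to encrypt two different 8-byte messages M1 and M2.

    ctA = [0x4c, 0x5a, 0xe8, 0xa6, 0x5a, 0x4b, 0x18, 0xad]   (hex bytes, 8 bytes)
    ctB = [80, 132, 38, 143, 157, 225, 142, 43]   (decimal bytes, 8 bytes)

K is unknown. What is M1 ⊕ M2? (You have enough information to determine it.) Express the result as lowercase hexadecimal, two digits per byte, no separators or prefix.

ctA ⊕ ctB = (M1 ⊕ K) ⊕ (M2 ⊕ K) = M1 ⊕ M2 — the shared key cancels under XOR.
4c xor 50 = 1c
5a xor 84 = de
e8 xor 26 = ce
a6 xor 8f = 29
5a xor 9d = c7
4b xor e1 = aa
18 xor 8e = 96
ad xor 2b = 86

1cdece29c7aa9686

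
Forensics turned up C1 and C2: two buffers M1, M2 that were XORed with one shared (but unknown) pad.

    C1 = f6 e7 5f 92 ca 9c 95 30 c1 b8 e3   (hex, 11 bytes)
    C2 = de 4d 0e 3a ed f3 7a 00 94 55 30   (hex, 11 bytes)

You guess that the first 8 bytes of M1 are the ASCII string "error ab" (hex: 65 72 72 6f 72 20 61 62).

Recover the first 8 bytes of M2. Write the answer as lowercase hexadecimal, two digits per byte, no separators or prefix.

4dd823c7554f8e52

First, C1 ⊕ C2 = (M1 ⊕ K) ⊕ (M2 ⊕ K) = M1 ⊕ M2, so the key drops out. Then M2 = (M1 ⊕ M2) ⊕ M1 over the first 8 bytes.
byte 0: (f6 XOR de) XOR 65 = 28 XOR 65 = 4d
byte 1: (e7 XOR 4d) XOR 72 = aa XOR 72 = d8
byte 2: (5f XOR 0e) XOR 72 = 51 XOR 72 = 23
byte 3: (92 XOR 3a) XOR 6f = a8 XOR 6f = c7
byte 4: (ca XOR ed) XOR 72 = 27 XOR 72 = 55
byte 5: (9c XOR f3) XOR 20 = 6f XOR 20 = 4f
byte 6: (95 XOR 7a) XOR 61 = ef XOR 61 = 8e
byte 7: (30 XOR 00) XOR 62 = 30 XOR 62 = 52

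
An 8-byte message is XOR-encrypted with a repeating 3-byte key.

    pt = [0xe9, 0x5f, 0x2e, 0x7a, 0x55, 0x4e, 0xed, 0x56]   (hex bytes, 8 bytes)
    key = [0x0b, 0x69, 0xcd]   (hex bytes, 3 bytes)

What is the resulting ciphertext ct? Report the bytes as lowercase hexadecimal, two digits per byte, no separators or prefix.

The 3-byte key repeats, so the effective keystream is 0b 69 cd 0b 69 cd 0b 69.
byte 0: e9 ⊕ 0b = e2
byte 1: 5f ⊕ 69 = 36
byte 2: 2e ⊕ cd = e3
byte 3: 7a ⊕ 0b = 71
byte 4: 55 ⊕ 69 = 3c
byte 5: 4e ⊕ cd = 83
byte 6: ed ⊕ 0b = e6
byte 7: 56 ⊕ 69 = 3f

e236e3713c83e63f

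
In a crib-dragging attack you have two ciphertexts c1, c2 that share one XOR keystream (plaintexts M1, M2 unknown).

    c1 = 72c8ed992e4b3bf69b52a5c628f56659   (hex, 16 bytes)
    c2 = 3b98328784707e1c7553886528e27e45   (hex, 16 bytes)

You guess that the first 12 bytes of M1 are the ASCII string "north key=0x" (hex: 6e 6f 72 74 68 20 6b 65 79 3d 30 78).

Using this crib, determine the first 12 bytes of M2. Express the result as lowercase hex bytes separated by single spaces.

27 3f ad 6a c2 1b 2e 8f 97 3c 1d db

First, c1 ⊕ c2 = (M1 ⊕ K) ⊕ (M2 ⊕ K) = M1 ⊕ M2, so the key drops out. Then M2 = (M1 ⊕ M2) ⊕ M1 over the first 12 bytes.
byte 0: (72 xor 3b) xor 6e = 49 xor 6e = 27
byte 1: (c8 xor 98) xor 6f = 50 xor 6f = 3f
byte 2: (ed xor 32) xor 72 = df xor 72 = ad
byte 3: (99 xor 87) xor 74 = 1e xor 74 = 6a
byte 4: (2e xor 84) xor 68 = aa xor 68 = c2
byte 5: (4b xor 70) xor 20 = 3b xor 20 = 1b
byte 6: (3b xor 7e) xor 6b = 45 xor 6b = 2e
byte 7: (f6 xor 1c) xor 65 = ea xor 65 = 8f
byte 8: (9b xor 75) xor 79 = ee xor 79 = 97
byte 9: (52 xor 53) xor 3d = 01 xor 3d = 3c
byte 10: (a5 xor 88) xor 30 = 2d xor 30 = 1d
byte 11: (c6 xor 65) xor 78 = a3 xor 78 = db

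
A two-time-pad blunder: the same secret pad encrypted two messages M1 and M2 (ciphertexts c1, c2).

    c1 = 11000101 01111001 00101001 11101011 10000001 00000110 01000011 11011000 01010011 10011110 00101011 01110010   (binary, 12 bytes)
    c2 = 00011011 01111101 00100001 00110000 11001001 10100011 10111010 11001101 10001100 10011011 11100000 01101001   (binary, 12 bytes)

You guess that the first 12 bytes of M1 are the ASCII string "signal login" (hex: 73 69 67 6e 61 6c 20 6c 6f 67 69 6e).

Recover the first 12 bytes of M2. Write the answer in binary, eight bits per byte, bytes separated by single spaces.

First, c1 ⊕ c2 = (M1 ⊕ K) ⊕ (M2 ⊕ K) = M1 ⊕ M2, so the key drops out. Then M2 = (M1 ⊕ M2) ⊕ M1 over the first 12 bytes.
byte 0: (c5 ⊕ 1b) ⊕ 73 = de ⊕ 73 = ad
byte 1: (79 ⊕ 7d) ⊕ 69 = 04 ⊕ 69 = 6d
byte 2: (29 ⊕ 21) ⊕ 67 = 08 ⊕ 67 = 6f
byte 3: (eb ⊕ 30) ⊕ 6e = db ⊕ 6e = b5
byte 4: (81 ⊕ c9) ⊕ 61 = 48 ⊕ 61 = 29
byte 5: (06 ⊕ a3) ⊕ 6c = a5 ⊕ 6c = c9
byte 6: (43 ⊕ ba) ⊕ 20 = f9 ⊕ 20 = d9
byte 7: (d8 ⊕ cd) ⊕ 6c = 15 ⊕ 6c = 79
byte 8: (53 ⊕ 8c) ⊕ 6f = df ⊕ 6f = b0
byte 9: (9e ⊕ 9b) ⊕ 67 = 05 ⊕ 67 = 62
byte 10: (2b ⊕ e0) ⊕ 69 = cb ⊕ 69 = a2
byte 11: (72 ⊕ 69) ⊕ 6e = 1b ⊕ 6e = 75

10101101 01101101 01101111 10110101 00101001 11001001 11011001 01111001 10110000 01100010 10100010 01110101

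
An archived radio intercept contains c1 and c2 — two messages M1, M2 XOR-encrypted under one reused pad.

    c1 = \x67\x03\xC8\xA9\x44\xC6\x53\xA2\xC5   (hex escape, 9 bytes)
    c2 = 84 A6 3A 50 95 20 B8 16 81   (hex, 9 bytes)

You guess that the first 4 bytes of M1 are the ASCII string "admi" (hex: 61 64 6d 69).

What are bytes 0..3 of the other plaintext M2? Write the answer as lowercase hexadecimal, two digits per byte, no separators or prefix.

82c19f90

First, c1 ⊕ c2 = (M1 ⊕ K) ⊕ (M2 ⊕ K) = M1 ⊕ M2, so the key drops out. Then M2 = (M1 ⊕ M2) ⊕ M1 over the first 4 bytes.
byte 0: (67 XOR 84) XOR 61 = e3 XOR 61 = 82
byte 1: (03 XOR a6) XOR 64 = a5 XOR 64 = c1
byte 2: (c8 XOR 3a) XOR 6d = f2 XOR 6d = 9f
byte 3: (a9 XOR 50) XOR 69 = f9 XOR 69 = 90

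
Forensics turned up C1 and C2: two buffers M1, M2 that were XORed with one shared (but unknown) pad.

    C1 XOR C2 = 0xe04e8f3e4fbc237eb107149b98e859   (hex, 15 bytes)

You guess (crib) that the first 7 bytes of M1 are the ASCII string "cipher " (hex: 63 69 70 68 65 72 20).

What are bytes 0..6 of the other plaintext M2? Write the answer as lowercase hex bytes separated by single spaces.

83 27 ff 56 2a ce 03

Since C1 ⊕ C2 = M1 ⊕ M2, XORing with the guessed M1 bytes yields the corresponding M2 bytes: M2 = (C1 ⊕ C2) ⊕ M1.
byte 0: e0 XOR 63 = 83
byte 1: 4e XOR 69 = 27
byte 2: 8f XOR 70 = ff
byte 3: 3e XOR 68 = 56
byte 4: 4f XOR 65 = 2a
byte 5: bc XOR 72 = ce
byte 6: 23 XOR 20 = 03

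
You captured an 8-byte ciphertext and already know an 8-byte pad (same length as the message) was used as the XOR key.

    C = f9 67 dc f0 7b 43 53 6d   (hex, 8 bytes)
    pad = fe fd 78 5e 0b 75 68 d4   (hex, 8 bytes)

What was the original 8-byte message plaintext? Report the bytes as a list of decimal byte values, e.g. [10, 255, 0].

byte 0: f9 xor fe = 07
byte 1: 67 xor fd = 9a
byte 2: dc xor 78 = a4
byte 3: f0 xor 5e = ae
byte 4: 7b xor 0b = 70
byte 5: 43 xor 75 = 36
byte 6: 53 xor 68 = 3b
byte 7: 6d xor d4 = b9

[7, 154, 164, 174, 112, 54, 59, 185]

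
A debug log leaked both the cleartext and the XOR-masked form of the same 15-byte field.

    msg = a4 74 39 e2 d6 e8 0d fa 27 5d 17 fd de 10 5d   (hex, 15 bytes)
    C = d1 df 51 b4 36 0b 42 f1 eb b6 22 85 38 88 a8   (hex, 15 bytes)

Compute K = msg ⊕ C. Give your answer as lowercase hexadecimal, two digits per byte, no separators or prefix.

Since C = msg ⊕ K, XORing both sides with msg gives K = msg ⊕ C.
a4 XOR d1 = 75
74 XOR df = ab
39 XOR 51 = 68
e2 XOR b4 = 56
d6 XOR 36 = e0
e8 XOR 0b = e3
0d XOR 42 = 4f
fa XOR f1 = 0b
27 XOR eb = cc
5d XOR b6 = eb
17 XOR 22 = 35
fd XOR 85 = 78
de XOR 38 = e6
10 XOR 88 = 98
5d XOR a8 = f5

75ab6856e0e34f0bcceb3578e698f5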